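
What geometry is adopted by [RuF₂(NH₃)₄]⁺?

octahedral

Summing ligand charges against the +1 overall charge gives an oxidation state of +3 for ruthenium.
Group 8 minus oxidation state 3 gives a d⁵ configuration.
Coordination number: 6.
Six donors around a single metal centre give an octahedral coordination sphere.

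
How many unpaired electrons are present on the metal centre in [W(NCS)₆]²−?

2

Each isothiocyanate is −1; balancing the −2 overall charge requires W(IV).
Group 6 minus oxidation state 4 gives a d² configuration.
In an octahedral field the d² configuration is t₂g²e_g⁰ (only one arrangement possible), giving 2 unpaired electrons.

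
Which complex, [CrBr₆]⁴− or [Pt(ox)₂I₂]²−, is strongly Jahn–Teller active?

[CrBr₆]⁴−

[CrBr₆]⁴−: Each bromide is −1; balancing the −4 overall charge requires Cr(II). Cr sits in group 6, so the d-electron count is 6 − 2 = 4. Bromide is a weak-field ligand for a first-row metal, so the complex is high-spin. The t₂g³e_g¹ (high-spin) configuration has an unevenly filled e_g set; the Jahn–Teller theorem predicts a tetragonal distortion (typically axial elongation) to lift the degeneracy.
[Pt(ox)₂I₂]²−: Each oxalate is −2; each iodide is −1; balancing the −2 overall charge requires Pt(IV). Platinum is a group-10 element; Pt(IV) is therefore d⁶. A 5d ion has a large Δₒ and is invariably low-spin. The d⁶ configuration leaves the e_g set evenly filled (or empty) — no strong Jahn–Teller driving force.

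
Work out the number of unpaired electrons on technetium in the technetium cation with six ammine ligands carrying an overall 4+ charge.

Summing ligand charges against the +4 overall charge gives an oxidation state of +4 for technetium.
Technetium is a group-7 element; Tc(IV) is therefore d³.
In an octahedral field the d³ configuration is t₂g³e_g⁰ (only one arrangement possible), giving 3 unpaired electrons.

3 unpaired electrons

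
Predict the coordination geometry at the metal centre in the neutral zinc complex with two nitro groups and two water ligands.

Summing ligand charges against the 0 overall charge gives an oxidation state of +2 for zinc.
Group 12 minus oxidation state 2 gives a d¹⁰ configuration.
With 4 monodentate ligands the coordination number is 4.
A d¹⁰ ion has no crystal-field stabilisation preference between square planar and tetrahedral, so four ligands adopt the sterically favoured tetrahedral geometry.

tetrahedral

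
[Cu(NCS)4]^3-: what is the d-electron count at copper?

Summing ligand charges against the −3 overall charge gives an oxidation state of +1 for copper.
Copper is a group-11 element; Cu(I) is therefore d¹⁰.

d10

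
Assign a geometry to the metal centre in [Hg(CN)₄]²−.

tetrahedral

Each cyanide is −1; balancing the −2 overall charge requires Hg(II).
Hg sits in group 12, so the d-electron count is 12 − 2 = 10.
Coordination number: 4.
A d¹⁰ ion has no crystal-field stabilisation preference between square planar and tetrahedral, so four ligands adopt the sterically favoured tetrahedral geometry.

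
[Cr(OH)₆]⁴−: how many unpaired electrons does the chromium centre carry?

4 unpaired electrons

Each hydroxide is −1; balancing the −4 overall charge requires Cr(II).
Cr sits in group 6, so the d-electron count is 6 − 2 = 4.
The spin state decides the count: Hydroxide is a weak-field ligand for a first-row metal, so the complex is high-spin.
An octahedral high-spin d⁴ ion is t₂g³e_g¹, giving 4 unpaired electrons.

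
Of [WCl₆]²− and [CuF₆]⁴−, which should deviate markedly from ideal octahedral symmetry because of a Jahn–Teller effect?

[CuF₆]⁴−

[WCl₆]²−: Ligand charges: each chloride is −1. With an overall charge of −2 the tungsten centre must be in the +4 oxidation state. Group 6 minus oxidation state 4 gives a d² configuration. The d² configuration leaves the e_g set evenly filled (or empty) — no strong Jahn–Teller driving force.
[CuF₆]⁴−: Ligand charges: each fluoride is −1. With an overall charge of −4 the copper centre must be in the +2 oxidation state. Copper is a group-11 element; Cu(II) is therefore d⁹. The t₂g⁶e_g³ configuration has an unevenly filled e_g set; the Jahn–Teller theorem predicts a tetragonal distortion (typically axial elongation) to lift the degeneracy.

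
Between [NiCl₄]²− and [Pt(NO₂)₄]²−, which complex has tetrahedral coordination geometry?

For [NiCl₄]²−: Summing ligand charges against the −2 overall charge gives an oxidation state of +2 for nickel. Ni sits in group 10, so the d-electron count is 10 − 2 = 8. Chloride is a weak-field ligand. With weak-field ligands the CFSE gain from square planar is small, so a 3d d⁸ ion takes the sterically preferred tetrahedral geometry. → tetrahedral.
For [Pt(NO₂)₄]²−: Ligand charges: each nitro (N-bound nitrite) is −1. With an overall charge of −2 the platinum centre must be in the +2 oxidation state. Platinum is a group-10 element; Pt(II) is therefore d⁸. A 5d d⁸ ion has a large crystal-field splitting; square planar leaves the high-energy d_{x²−y²} orbital empty and maximises CFSE. → square planar.

[NiCl₄]²−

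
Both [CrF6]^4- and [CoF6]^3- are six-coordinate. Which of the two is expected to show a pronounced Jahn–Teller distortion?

[CrF6]^4-

[CrF6]^4-: Each fluoride is −1; balancing the −4 overall charge requires Cr(II). Group 6 minus oxidation state 2 gives a d⁴ configuration. Fluoride is a weak-field ligand for a first-row metal, so the complex is high-spin. The t₂g³e_g¹ (high-spin) configuration has an unevenly filled e_g set; the Jahn–Teller theorem predicts a tetragonal distortion (typically axial elongation) to lift the degeneracy.
[CoF6]^3-: Ligand charges: each fluoride is −1. With an overall charge of −3 the cobalt centre must be in the +3 oxidation state. Cobalt is a group-9 element; Co(III) is therefore d⁶. Fluoride is the one ligand weak enough to leave Co(III) high-spin — [CoF₆]³⁻ is the classic exception. The d⁶ configuration leaves the e_g set evenly filled (or empty) — no strong Jahn–Teller driving force.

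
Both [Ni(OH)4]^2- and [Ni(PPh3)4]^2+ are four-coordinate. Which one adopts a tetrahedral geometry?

[Ni(OH)4]^2-

For [Ni(OH)4]^2-: Ligand charges: each hydroxide is −1. With an overall charge of −2 the nickel centre must be in the +2 oxidation state. Group 10 minus oxidation state 2 gives a d⁸ configuration. Hydroxide is a weak-field ligand. With weak-field ligands the CFSE gain from square planar is small, so a 3d d⁸ ion takes the sterically preferred tetrahedral geometry. → tetrahedral.
For [Ni(PPh3)4]^2+: Triphenylphosphine is neutral; balancing the +2 overall charge requires Ni(II). Ni sits in group 10, so the d-electron count is 10 − 2 = 8. Triphenylphosphine is a strong-field ligand (high in the spectrochemical series). A 3d d⁸ ion with strong-field ligands gains enough CFSE to favour square planar over tetrahedral. → square planar.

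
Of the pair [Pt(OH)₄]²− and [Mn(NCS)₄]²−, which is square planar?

For [Pt(OH)₄]²−: Each hydroxide is −1; balancing the −2 overall charge requires Pt(II). Group 10 minus oxidation state 2 gives a d⁸ configuration. A 5d d⁸ ion has a large crystal-field splitting; square planar leaves the high-energy d_{x²−y²} orbital empty and maximises CFSE. → square planar.
For [Mn(NCS)₄]²−: Each isothiocyanate is −1; balancing the −2 overall charge requires Mn(II). Manganese is a group-7 element; Mn(II) is therefore d⁵. A high-spin d⁵ ion has zero CFSE in either geometry, so four ligands adopt the sterically favoured tetrahedral geometry. → tetrahedral.

[Pt(OH)₄]²−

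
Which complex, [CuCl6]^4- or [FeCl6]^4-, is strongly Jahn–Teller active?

[CuCl6]^4-

[CuCl6]^4-: Summing ligand charges against the −4 overall charge gives an oxidation state of +2 for copper. Group 11 minus oxidation state 2 gives a d⁹ configuration. The t₂g⁶e_g³ configuration has an unevenly filled e_g set; the Jahn–Teller theorem predicts a tetragonal distortion (typically axial elongation) to lift the degeneracy.
[FeCl6]^4-: Ligand charges: each chloride is −1. With an overall charge of −4 the iron centre must be in the +2 oxidation state. Fe sits in group 8, so the d-electron count is 8 − 2 = 6. Chloride is a weak-field ligand for a first-row metal, so the complex is high-spin. The d⁶ configuration leaves the e_g set evenly filled (or empty) — no strong Jahn–Teller driving force.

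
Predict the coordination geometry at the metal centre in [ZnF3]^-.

trigonal planar

Summing ligand charges against the −1 overall charge gives an oxidation state of +2 for zinc.
Zinc is a group-12 element; Zn(II) is therefore d¹⁰.
With 3 monodentate ligands the coordination number is 3.
Three ligands around a d¹⁰ centre minimise repulsion in a trigonal-planar arrangement.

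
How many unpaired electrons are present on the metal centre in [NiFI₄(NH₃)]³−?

Summing ligand charges against the −3 overall charge gives an oxidation state of +2 for nickel.
Group 10 minus oxidation state 2 gives a d⁸ configuration.
In an octahedral field the d⁸ configuration is t₂g⁶e_g² (only one arrangement possible), giving 2 unpaired electrons.

2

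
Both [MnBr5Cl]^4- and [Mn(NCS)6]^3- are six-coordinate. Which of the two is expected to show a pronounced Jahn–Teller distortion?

[MnBr5Cl]^4-: Each bromide is −1; each chloride is −1; balancing the −4 overall charge requires Mn(II). Mn sits in group 7, so the d-electron count is 7 − 2 = 5. Bromide and chloride are weak-field ligands for a first-row metal, so the complex is high-spin. The d⁵ configuration leaves the e_g set evenly filled (or empty) — no strong Jahn–Teller driving force.
[Mn(NCS)6]^3-: Each isothiocyanate is −1; balancing the −3 overall charge requires Mn(III). Mn sits in group 7, so the d-electron count is 7 − 3 = 4. Isothiocyanate is a weak-field ligand for a first-row metal, so the complex is high-spin. The t₂g³e_g¹ (high-spin) configuration has an unevenly filled e_g set; the Jahn–Teller theorem predicts a tetragonal distortion (typically axial elongation) to lift the degeneracy.

[Mn(NCS)6]^3-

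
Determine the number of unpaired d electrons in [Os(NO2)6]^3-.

1

Each nitro (N-bound nitrite) is −1; balancing the −3 overall charge requires Os(III).
Group 8 minus oxidation state 3 gives a d⁵ configuration.
The spin state decides the count: a 5d ion has a large Δₒ and is invariably low-spin.
An octahedral low-spin d⁵ ion is t₂g⁵e_g⁰, giving 1 unpaired electron.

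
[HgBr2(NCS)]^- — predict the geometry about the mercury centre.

trigonal planar

Each bromide is −1; each isothiocyanate is −1; balancing the −1 overall charge requires Hg(II).
Group 12 minus oxidation state 2 gives a d¹⁰ configuration.
With 3 monodentate ligands the coordination number is 3.
Three ligands around a d¹⁰ centre minimise repulsion in a trigonal-planar arrangement.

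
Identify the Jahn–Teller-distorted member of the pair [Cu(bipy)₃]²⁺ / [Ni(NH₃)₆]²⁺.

[Cu(bipy)₃]²⁺

[Cu(bipy)₃]²⁺: Summing ligand charges against the +2 overall charge gives an oxidation state of +2 for copper. Cu sits in group 11, so the d-electron count is 11 − 2 = 9. The t₂g⁶e_g³ configuration has an unevenly filled e_g set; the Jahn–Teller theorem predicts a tetragonal distortion (typically axial elongation) to lift the degeneracy.
[Ni(NH₃)₆]²⁺: Ligand charges: ammonia is neutral. With an overall charge of +2 the nickel centre must be in the +2 oxidation state. Group 10 minus oxidation state 2 gives a d⁸ configuration. The d⁸ configuration leaves the e_g set evenly filled (or empty) — no strong Jahn–Teller driving force.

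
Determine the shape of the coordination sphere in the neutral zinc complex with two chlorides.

Ligand charges: each chloride is −1. With an overall charge of 0 the zinc centre must be in the +2 oxidation state.
Group 12 minus oxidation state 2 gives a d¹⁰ configuration.
Coordination number: 2.
A d¹⁰ ion with only two ligands adopts a linear arrangement (sp hybridisation; no CFSE preference).

linear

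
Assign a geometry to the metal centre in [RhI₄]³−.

square planar

Each iodide is −1; balancing the −3 overall charge requires Rh(I).
Rh sits in group 9, so the d-electron count is 9 − 1 = 8.
With 4 monodentate ligands the coordination number is 4.
A 4d d⁸ ion has a large crystal-field splitting; square planar leaves the high-energy d_{x²−y²} orbital empty and maximises CFSE.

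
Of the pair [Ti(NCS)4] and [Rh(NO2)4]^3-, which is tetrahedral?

[Ti(NCS)4]

For [Ti(NCS)4]: Summing ligand charges against the 0 overall charge gives an oxidation state of +4 for titanium. Ti sits in group 4, so the d-electron count is 4 − 4 = 0. A d⁰ ion has no crystal-field stabilisation preference between square planar and tetrahedral, so four ligands adopt the sterically favoured tetrahedral geometry. → tetrahedral.
For [Rh(NO2)4]^3-: Ligand charges: each nitro (N-bound nitrite) is −1. With an overall charge of −3 the rhodium centre must be in the +1 oxidation state. Rhodium is a group-9 element; Rh(I) is therefore d⁸. A 4d d⁸ ion has a large crystal-field splitting; square planar leaves the high-energy d_{x²−y²} orbital empty and maximises CFSE. → square planar.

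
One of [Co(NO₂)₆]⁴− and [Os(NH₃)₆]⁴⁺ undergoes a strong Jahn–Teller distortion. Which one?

[Co(NO₂)₆]⁴−: Summing ligand charges against the −4 overall charge gives an oxidation state of +2 for cobalt. Group 9 minus oxidation state 2 gives a d⁷ configuration. Nitro (N-bound nitrite) is a strong-field ligand (high in the spectrochemical series) for a first-row metal, so the complex is low-spin. The t₂g⁶e_g¹ (low-spin) configuration has an unevenly filled e_g set; the Jahn–Teller theorem predicts a tetragonal distortion (typically axial elongation) to lift the degeneracy.
[Os(NH₃)₆]⁴⁺: Ligand charges: ammonia is neutral. With an overall charge of +4 the osmium centre must be in the +4 oxidation state. Osmium is a group-8 element; Os(IV) is therefore d⁴. A 5d ion has a large Δₒ and is invariably low-spin. The d⁴ configuration leaves the e_g set evenly filled (or empty) — no strong Jahn–Teller driving force.

[Co(NO₂)₆]⁴−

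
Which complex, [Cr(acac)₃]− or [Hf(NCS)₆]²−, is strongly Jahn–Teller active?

[Cr(acac)₃]−

[Cr(acac)₃]−: Summing ligand charges against the −1 overall charge gives an oxidation state of +2 for chromium. Cr sits in group 6, so the d-electron count is 6 − 2 = 4. Acetylacetonate is a weak-field ligand for a first-row metal, so the complex is high-spin. The t₂g³e_g¹ (high-spin) configuration has an unevenly filled e_g set; the Jahn–Teller theorem predicts a tetragonal distortion (typically axial elongation) to lift the degeneracy.
[Hf(NCS)₆]²−: Ligand charges: each isothiocyanate is −1. With an overall charge of −2 the hafnium centre must be in the +4 oxidation state. Group 4 minus oxidation state 4 gives a d⁰ configuration. The d⁰ configuration leaves the e_g set evenly filled (or empty) — no strong Jahn–Teller driving force.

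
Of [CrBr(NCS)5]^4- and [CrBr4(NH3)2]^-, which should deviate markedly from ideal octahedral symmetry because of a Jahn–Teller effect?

[CrBr(NCS)5]^4-

[CrBr(NCS)5]^4-: Each bromide is −1; each isothiocyanate is −1; balancing the −4 overall charge requires Cr(II). Chromium is a group-6 element; Cr(II) is therefore d⁴. Bromide and isothiocyanate are weak-field ligands for a first-row metal, so the complex is high-spin. The t₂g³e_g¹ (high-spin) configuration has an unevenly filled e_g set; the Jahn–Teller theorem predicts a tetragonal distortion (typically axial elongation) to lift the degeneracy.
[CrBr4(NH3)2]^-: Ligand charges: each bromide is −1; ammonia is neutral. With an overall charge of −1 the chromium centre must be in the +3 oxidation state. Group 6 minus oxidation state 3 gives a d³ configuration. The d³ configuration leaves the e_g set evenly filled (or empty) — no strong Jahn–Teller driving force.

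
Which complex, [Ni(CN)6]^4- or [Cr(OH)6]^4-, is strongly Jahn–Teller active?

[Ni(CN)6]^4-: Summing ligand charges against the −4 overall charge gives an oxidation state of +2 for nickel. Group 10 minus oxidation state 2 gives a d⁸ configuration. The d⁸ configuration leaves the e_g set evenly filled (or empty) — no strong Jahn–Teller driving force.
[Cr(OH)6]^4-: Ligand charges: each hydroxide is −1. With an overall charge of −4 the chromium centre must be in the +2 oxidation state. Group 6 minus oxidation state 2 gives a d⁴ configuration. Hydroxide is a weak-field ligand for a first-row metal, so the complex is high-spin. The t₂g³e_g¹ (high-spin) configuration has an unevenly filled e_g set; the Jahn–Teller theorem predicts a tetragonal distortion (typically axial elongation) to lift the degeneracy.

[Cr(OH)6]^4-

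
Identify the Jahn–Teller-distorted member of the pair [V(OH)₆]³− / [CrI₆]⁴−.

[V(OH)₆]³−: Ligand charges: each hydroxide is −1. With an overall charge of −3 the vanadium centre must be in the +3 oxidation state. Vanadium is a group-5 element; V(III) is therefore d². The d² configuration leaves the e_g set evenly filled (or empty) — no strong Jahn–Teller driving force.
[CrI₆]⁴−: Ligand charges: each iodide is −1. With an overall charge of −4 the chromium centre must be in the +2 oxidation state. Cr sits in group 6, so the d-electron count is 6 − 2 = 4. Iodide is a weak-field ligand for a first-row metal, so the complex is high-spin. The t₂g³e_g¹ (high-spin) configuration has an unevenly filled e_g set; the Jahn–Teller theorem predicts a tetragonal distortion (typically axial elongation) to lift the degeneracy.

[CrI₆]⁴−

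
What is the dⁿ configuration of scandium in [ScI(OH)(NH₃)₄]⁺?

Ligand charges: each iodide is −1; each hydroxide is −1; ammonia is neutral. With an overall charge of +1 the scandium centre must be in the +3 oxidation state.
Scandium is a group-3 element; Sc(III) is therefore d⁰.

d0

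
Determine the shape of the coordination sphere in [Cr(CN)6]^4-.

octahedral

Each cyanide is −1; balancing the −4 overall charge requires Cr(II).
Group 6 minus oxidation state 2 gives a d⁴ configuration.
Coordination number: 6.
Six donors around a single metal centre give an octahedral coordination sphere.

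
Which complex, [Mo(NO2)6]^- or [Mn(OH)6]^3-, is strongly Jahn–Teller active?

[Mn(OH)6]^3-

[Mo(NO2)6]^-: Each nitro (N-bound nitrite) is −1; balancing the −1 overall charge requires Mo(V). Group 6 minus oxidation state 5 gives a d¹ configuration. The d¹ configuration leaves the e_g set evenly filled (or empty) — no strong Jahn–Teller driving force.
[Mn(OH)6]^3-: Each hydroxide is −1; balancing the −3 overall charge requires Mn(III). Mn sits in group 7, so the d-electron count is 7 − 3 = 4. Hydroxide is a weak-field ligand for a first-row metal, so the complex is high-spin. The t₂g³e_g¹ (high-spin) configuration has an unevenly filled e_g set; the Jahn–Teller theorem predicts a tetragonal distortion (typically axial elongation) to lift the degeneracy.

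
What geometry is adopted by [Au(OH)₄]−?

Summing ligand charges against the −1 overall charge gives an oxidation state of +3 for gold.
Au sits in group 11, so the d-electron count is 11 − 3 = 8.
Coordination number: 4.
A 5d d⁸ ion has a large crystal-field splitting; square planar leaves the high-energy d_{x²−y²} orbital empty and maximises CFSE.

square planar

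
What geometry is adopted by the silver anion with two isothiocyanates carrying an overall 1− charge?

Each isothiocyanate is −1; balancing the −1 overall charge requires Ag(I).
Silver is a group-11 element; Ag(I) is therefore d¹⁰.
Coordination number: 2.
A d¹⁰ ion with only two ligands adopts a linear arrangement (sp hybridisation; no CFSE preference).

linear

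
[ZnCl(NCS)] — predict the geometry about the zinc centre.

linear

Ligand charges: each chloride is −1; each isothiocyanate is −1. With an overall charge of 0 the zinc centre must be in the +2 oxidation state.
Group 12 minus oxidation state 2 gives a d¹⁰ configuration.
Coordination number: 2.
A d¹⁰ ion with only two ligands adopts a linear arrangement (sp hybridisation; no CFSE preference).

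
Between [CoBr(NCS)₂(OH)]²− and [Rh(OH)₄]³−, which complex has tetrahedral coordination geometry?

[CoBr(NCS)₂(OH)]²−

For [CoBr(NCS)₂(OH)]²−: Summing ligand charges against the −2 overall charge gives an oxidation state of +2 for cobalt. Co sits in group 9, so the d-electron count is 9 − 2 = 7. For a high-spin 3d d⁷ ion with weak-field ligands the small Δₜ gives little square-planar CFSE advantage, so four ligands adopt the sterically favoured tetrahedral geometry. → tetrahedral.
For [Rh(OH)₄]³−: Ligand charges: each hydroxide is −1. With an overall charge of −3 the rhodium centre must be in the +1 oxidation state. Rhodium is a group-9 element; Rh(I) is therefore d⁸. A 4d d⁸ ion has a large crystal-field splitting; square planar leaves the high-energy d_{x²−y²} orbital empty and maximises CFSE. → square planar.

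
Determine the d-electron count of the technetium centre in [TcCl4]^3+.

Each chloride is −1; balancing the +3 overall charge requires Tc(VII).
Technetium is a group-7 element; Tc(VII) is therefore d⁰.

d⁰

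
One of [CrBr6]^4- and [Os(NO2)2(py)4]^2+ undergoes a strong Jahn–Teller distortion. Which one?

[CrBr6]^4-: Ligand charges: each bromide is −1. With an overall charge of −4 the chromium centre must be in the +2 oxidation state. Group 6 minus oxidation state 2 gives a d⁴ configuration. Bromide is a weak-field ligand for a first-row metal, so the complex is high-spin. The t₂g³e_g¹ (high-spin) configuration has an unevenly filled e_g set; the Jahn–Teller theorem predicts a tetragonal distortion (typically axial elongation) to lift the degeneracy.
[Os(NO2)2(py)4]^2+: Each nitro (N-bound nitrite) is −1; pyridine is neutral; balancing the +2 overall charge requires Os(IV). Os sits in group 8, so the d-electron count is 8 − 4 = 4. A 5d ion has a large Δₒ and is invariably low-spin. The d⁴ configuration leaves the e_g set evenly filled (or empty) — no strong Jahn–Teller driving force.

[CrBr6]^4-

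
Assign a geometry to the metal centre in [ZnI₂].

linear

Ligand charges: each iodide is −1. With an overall charge of 0 the zinc centre must be in the +2 oxidation state.
Group 12 minus oxidation state 2 gives a d¹⁰ configuration.
With 2 monodentate ligands the coordination number is 2.
A d¹⁰ ion with only two ligands adopts a linear arrangement (sp hybridisation; no CFSE preference).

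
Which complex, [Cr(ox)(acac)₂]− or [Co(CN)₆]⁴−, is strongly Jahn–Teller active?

[Cr(ox)(acac)₂]−: Each oxalate is −2; each acetylacetonate is −1; balancing the −1 overall charge requires Cr(III). Cr sits in group 6, so the d-electron count is 6 − 3 = 3. The d³ configuration leaves the e_g set evenly filled (or empty) — no strong Jahn–Teller driving force.
[Co(CN)₆]⁴−: Summing ligand charges against the −4 overall charge gives an oxidation state of +2 for cobalt. Co sits in group 9, so the d-electron count is 9 − 2 = 7. Cyanide is a strong-field ligand (high in the spectrochemical series) for a first-row metal, so the complex is low-spin. The t₂g⁶e_g¹ (low-spin) configuration has an unevenly filled e_g set; the Jahn–Teller theorem predicts a tetragonal distortion (typically axial elongation) to lift the degeneracy.

[Co(CN)₆]⁴−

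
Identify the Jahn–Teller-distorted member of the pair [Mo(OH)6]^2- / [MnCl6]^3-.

[Mo(OH)6]^2-: Each hydroxide is −1; balancing the −2 overall charge requires Mo(IV). Group 6 minus oxidation state 4 gives a d² configuration. The d² configuration leaves the e_g set evenly filled (or empty) — no strong Jahn–Teller driving force.
[MnCl6]^3-: Summing ligand charges against the −3 overall charge gives an oxidation state of +3 for manganese. Mn sits in group 7, so the d-electron count is 7 − 3 = 4. Chloride is a weak-field ligand for a first-row metal, so the complex is high-spin. The t₂g³e_g¹ (high-spin) configuration has an unevenly filled e_g set; the Jahn–Teller theorem predicts a tetragonal distortion (typically axial elongation) to lift the degeneracy.

[MnCl6]^3-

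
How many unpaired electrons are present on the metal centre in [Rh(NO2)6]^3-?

Each nitro (N-bound nitrite) is −1; balancing the −3 overall charge requires Rh(III).
Group 9 minus oxidation state 3 gives a d⁶ configuration.
The spin state decides the count: a 4d ion has a large Δₒ and is invariably low-spin.
An octahedral low-spin d⁶ ion is t₂g⁶e_g⁰, giving 0 unpaired electrons.

0 unpaired electrons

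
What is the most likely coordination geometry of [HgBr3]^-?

trigonal planar

Each bromide is −1; balancing the −1 overall charge requires Hg(II).
Group 12 minus oxidation state 2 gives a d¹⁰ configuration.
Coordination number: 3.
Three ligands around a d¹⁰ centre minimise repulsion in a trigonal-planar arrangement.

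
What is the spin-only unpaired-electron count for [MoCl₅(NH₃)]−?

2

Ligand charges: each chloride is −1; ammonia is neutral. With an overall charge of −1 the molybdenum centre must be in the +4 oxidation state.
Group 6 minus oxidation state 4 gives a d² configuration.
In an octahedral field the d² configuration is t₂g²e_g⁰ (only one arrangement possible), giving 2 unpaired electrons.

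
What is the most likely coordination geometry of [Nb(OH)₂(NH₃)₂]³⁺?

tetrahedral

Summing ligand charges against the +3 overall charge gives an oxidation state of +5 for niobium.
Group 5 minus oxidation state 5 gives a d⁰ configuration.
Coordination number: 4.
A d⁰ ion has no crystal-field stabilisation preference between square planar and tetrahedral, so four ligands adopt the sterically favoured tetrahedral geometry.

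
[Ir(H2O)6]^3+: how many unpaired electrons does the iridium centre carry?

0

Summing ligand charges against the +3 overall charge gives an oxidation state of +3 for iridium.
Ir sits in group 9, so the d-electron count is 9 − 3 = 6.
The spin state decides the count: a 5d ion has a large Δₒ and is invariably low-spin.
An octahedral low-spin d⁶ ion is t₂g⁶e_g⁰, giving 0 unpaired electrons.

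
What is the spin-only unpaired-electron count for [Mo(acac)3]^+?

2

Ligand charges: each acetylacetonate is −1. With an overall charge of +1 the molybdenum centre must be in the +4 oxidation state.
Molybdenum is a group-6 element; Mo(IV) is therefore d².
Counting donor atoms: 3×acetylacetonate (bidentate) → 6 donors. Coordination number = 6.
In an octahedral field the d² configuration is t₂g²e_g⁰ (only one arrangement possible), giving 2 unpaired electrons.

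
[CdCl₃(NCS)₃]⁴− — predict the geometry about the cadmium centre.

octahedral

Summing ligand charges against the −4 overall charge gives an oxidation state of +2 for cadmium.
Group 12 minus oxidation state 2 gives a d¹⁰ configuration.
Coordination number: 6.
Six donors around a single metal centre give an octahedral coordination sphere.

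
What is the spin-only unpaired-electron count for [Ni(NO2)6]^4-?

Each nitro (N-bound nitrite) is −1; balancing the −4 overall charge requires Ni(II).
Ni sits in group 10, so the d-electron count is 10 − 2 = 8.
In an octahedral field the d⁸ configuration is t₂g⁶e_g² (only one arrangement possible), giving 2 unpaired electrons.

2 unpaired electrons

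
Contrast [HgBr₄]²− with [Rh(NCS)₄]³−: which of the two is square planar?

[Rh(NCS)₄]³−

For [HgBr₄]²−: Ligand charges: each bromide is −1. With an overall charge of −2 the mercury centre must be in the +2 oxidation state. Mercury is a group-12 element; Hg(II) is therefore d¹⁰. A d¹⁰ ion has no crystal-field stabilisation preference between square planar and tetrahedral, so four ligands adopt the sterically favoured tetrahedral geometry. → tetrahedral.
For [Rh(NCS)₄]³−: Each isothiocyanate is −1; balancing the −3 overall charge requires Rh(I). Rh sits in group 9, so the d-electron count is 9 − 1 = 8. A 4d d⁸ ion has a large crystal-field splitting; square planar leaves the high-energy d_{x²−y²} orbital empty and maximises CFSE. → square planar.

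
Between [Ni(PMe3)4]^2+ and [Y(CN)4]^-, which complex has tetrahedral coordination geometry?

For [Ni(PMe3)4]^2+: Summing ligand charges against the +2 overall charge gives an oxidation state of +2 for nickel. Nickel is a group-10 element; Ni(II) is therefore d⁸. Trimethylphosphine is a strong-field ligand (high in the spectrochemical series). A 3d d⁸ ion with strong-field ligands gains enough CFSE to favour square planar over tetrahedral. → square planar.
For [Y(CN)4]^-: Ligand charges: each cyanide is −1. With an overall charge of −1 the yttrium centre must be in the +3 oxidation state. Yttrium is a group-3 element; Y(III) is therefore d⁰. A d⁰ ion has no crystal-field stabilisation preference between square planar and tetrahedral, so four ligands adopt the sterically favoured tetrahedral geometry. → tetrahedral.

[Y(CN)4]^-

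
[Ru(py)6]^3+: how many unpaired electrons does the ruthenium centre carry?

1

Ligand charges: pyridine is neutral. With an overall charge of +3 the ruthenium centre must be in the +3 oxidation state.
Group 8 minus oxidation state 3 gives a d⁵ configuration.
The spin state decides the count: a 4d ion has a large Δₒ and is invariably low-spin.
An octahedral low-spin d⁵ ion is t₂g⁵e_g⁰, giving 1 unpaired electron.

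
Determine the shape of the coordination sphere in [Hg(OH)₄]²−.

tetrahedral

Ligand charges: each hydroxide is −1. With an overall charge of −2 the mercury centre must be in the +2 oxidation state.
Group 12 minus oxidation state 2 gives a d¹⁰ configuration.
With 4 monodentate ligands the coordination number is 4.
A d¹⁰ ion has no crystal-field stabilisation preference between square planar and tetrahedral, so four ligands adopt the sterically favoured tetrahedral geometry.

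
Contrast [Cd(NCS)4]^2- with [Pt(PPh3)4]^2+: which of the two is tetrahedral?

[Cd(NCS)4]^2-

For [Cd(NCS)4]^2-: Summing ligand charges against the −2 overall charge gives an oxidation state of +2 for cadmium. Cd sits in group 12, so the d-electron count is 12 − 2 = 10. A d¹⁰ ion has no crystal-field stabilisation preference between square planar and tetrahedral, so four ligands adopt the sterically favoured tetrahedral geometry. → tetrahedral.
For [Pt(PPh3)4]^2+: Triphenylphosphine is neutral; balancing the +2 overall charge requires Pt(II). Platinum is a group-10 element; Pt(II) is therefore d⁸. A 5d d⁸ ion has a large crystal-field splitting; square planar leaves the high-energy d_{x²−y²} orbital empty and maximises CFSE. → square planar.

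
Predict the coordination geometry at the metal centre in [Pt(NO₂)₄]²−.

square planar

Summing ligand charges against the −2 overall charge gives an oxidation state of +2 for platinum.
Group 10 minus oxidation state 2 gives a d⁸ configuration.
Coordination number: 4.
A 5d d⁸ ion has a large crystal-field splitting; square planar leaves the high-energy d_{x²−y²} orbital empty and maximises CFSE.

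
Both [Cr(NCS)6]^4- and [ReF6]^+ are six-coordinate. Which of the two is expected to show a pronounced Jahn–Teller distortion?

[Cr(NCS)6]^4-

[Cr(NCS)6]^4-: Ligand charges: each isothiocyanate is −1. With an overall charge of −4 the chromium centre must be in the +2 oxidation state. Group 6 minus oxidation state 2 gives a d⁴ configuration. Isothiocyanate is a weak-field ligand for a first-row metal, so the complex is high-spin. The t₂g³e_g¹ (high-spin) configuration has an unevenly filled e_g set; the Jahn–Teller theorem predicts a tetragonal distortion (typically axial elongation) to lift the degeneracy.
[ReF6]^+: Each fluoride is −1; balancing the +1 overall charge requires Re(VII). Re sits in group 7, so the d-electron count is 7 − 7 = 0. The d⁰ configuration leaves the e_g set evenly filled (or empty) — no strong Jahn–Teller driving force.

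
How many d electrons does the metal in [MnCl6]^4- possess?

d5

Ligand charges: each chloride is −1. With an overall charge of −4 the manganese centre must be in the +2 oxidation state.
Group 7 minus oxidation state 2 gives a d⁵ configuration.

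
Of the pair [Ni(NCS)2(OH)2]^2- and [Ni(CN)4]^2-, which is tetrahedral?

For [Ni(NCS)2(OH)2]^2-: Summing ligand charges against the −2 overall charge gives an oxidation state of +2 for nickel. Group 10 minus oxidation state 2 gives a d⁸ configuration. Hydroxide and isothiocyanate are weak-field ligands. With weak-field ligands the CFSE gain from square planar is small, so a 3d d⁸ ion takes the sterically preferred tetrahedral geometry. → tetrahedral.
For [Ni(CN)4]^2-: Each cyanide is −1; balancing the −2 overall charge requires Ni(II). Ni sits in group 10, so the d-electron count is 10 − 2 = 8. Cyanide is a strong-field ligand (high in the spectrochemical series). A 3d d⁸ ion with strong-field ligands gains enough CFSE to favour square planar over tetrahedral. → square planar.

[Ni(NCS)2(OH)2]^2-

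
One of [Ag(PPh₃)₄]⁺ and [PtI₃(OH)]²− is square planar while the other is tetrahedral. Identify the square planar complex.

[PtI₃(OH)]²−

For [Ag(PPh₃)₄]⁺: Ligand charges: triphenylphosphine is neutral. With an overall charge of +1 the silver centre must be in the +1 oxidation state. Group 11 minus oxidation state 1 gives a d¹⁰ configuration. A d¹⁰ ion has no crystal-field stabilisation preference between square planar and tetrahedral, so four ligands adopt the sterically favoured tetrahedral geometry. → tetrahedral.
For [PtI₃(OH)]²−: Ligand charges: each iodide is −1; each hydroxide is −1. With an overall charge of −2 the platinum centre must be in the +2 oxidation state. Platinum is a group-10 element; Pt(II) is therefore d⁸. A 5d d⁸ ion has a large crystal-field splitting; square planar leaves the high-energy d_{x²−y²} orbital empty and maximises CFSE. → square planar.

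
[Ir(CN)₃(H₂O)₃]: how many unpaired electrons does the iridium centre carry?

Ligand charges: each cyanide is −1; water is neutral. With an overall charge of 0 the iridium centre must be in the +3 oxidation state.
Iridium is a group-9 element; Ir(III) is therefore d⁶.
The spin state decides the count: a 5d ion has a large Δₒ and is invariably low-spin.
An octahedral low-spin d⁶ ion is t₂g⁶e_g⁰, giving 0 unpaired electrons.

0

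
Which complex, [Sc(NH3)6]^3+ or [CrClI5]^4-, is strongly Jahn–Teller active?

[CrClI5]^4-

[Sc(NH3)6]^3+: Ligand charges: ammonia is neutral. With an overall charge of +3 the scandium centre must be in the +3 oxidation state. Scandium is a group-3 element; Sc(III) is therefore d⁰. The d⁰ configuration leaves the e_g set evenly filled (or empty) — no strong Jahn–Teller driving force.
[CrClI5]^4-: Each chloride is −1; each iodide is −1; balancing the −4 overall charge requires Cr(II). Chromium is a group-6 element; Cr(II) is therefore d⁴. Chloride and iodide are weak-field ligands for a first-row metal, so the complex is high-spin. The t₂g³e_g¹ (high-spin) configuration has an unevenly filled e_g set; the Jahn–Teller theorem predicts a tetragonal distortion (typically axial elongation) to lift the degeneracy.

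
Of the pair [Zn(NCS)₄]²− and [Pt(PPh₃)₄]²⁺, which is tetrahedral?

For [Zn(NCS)₄]²−: Each isothiocyanate is −1; balancing the −2 overall charge requires Zn(II). Group 12 minus oxidation state 2 gives a d¹⁰ configuration. A d¹⁰ ion has no crystal-field stabilisation preference between square planar and tetrahedral, so four ligands adopt the sterically favoured tetrahedral geometry. → tetrahedral.
For [Pt(PPh₃)₄]²⁺: Ligand charges: triphenylphosphine is neutral. With an overall charge of +2 the platinum centre must be in the +2 oxidation state. Platinum is a group-10 element; Pt(II) is therefore d⁸. A 5d d⁸ ion has a large crystal-field splitting; square planar leaves the high-energy d_{x²−y²} orbital empty and maximises CFSE. → square planar.

[Zn(NCS)₄]²−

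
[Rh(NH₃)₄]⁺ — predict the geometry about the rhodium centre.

Summing ligand charges against the +1 overall charge gives an oxidation state of +1 for rhodium.
Group 9 minus oxidation state 1 gives a d⁸ configuration.
Coordination number: 4.
A 4d d⁸ ion has a large crystal-field splitting; square planar leaves the high-energy d_{x²−y²} orbital empty and maximises CFSE.

square planar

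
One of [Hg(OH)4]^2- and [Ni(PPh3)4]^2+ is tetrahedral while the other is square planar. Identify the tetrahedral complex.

For [Hg(OH)4]^2-: Ligand charges: each hydroxide is −1. With an overall charge of −2 the mercury centre must be in the +2 oxidation state. Group 12 minus oxidation state 2 gives a d¹⁰ configuration. A d¹⁰ ion has no crystal-field stabilisation preference between square planar and tetrahedral, so four ligands adopt the sterically favoured tetrahedral geometry. → tetrahedral.
For [Ni(PPh3)4]^2+: Summing ligand charges against the +2 overall charge gives an oxidation state of +2 for nickel. Ni sits in group 10, so the d-electron count is 10 − 2 = 8. Triphenylphosphine is a strong-field ligand (high in the spectrochemical series). A 3d d⁸ ion with strong-field ligands gains enough CFSE to favour square planar over tetrahedral. → square planar.

[Hg(OH)4]^2-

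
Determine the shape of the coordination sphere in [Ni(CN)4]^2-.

square planar

Summing ligand charges against the −2 overall charge gives an oxidation state of +2 for nickel.
Group 10 minus oxidation state 2 gives a d⁸ configuration.
With 4 monodentate ligands the coordination number is 4.
Cyanide is a strong-field ligand (high in the spectrochemical series).
A 3d d⁸ ion with strong-field ligands gains enough CFSE to favour square planar over tetrahedral.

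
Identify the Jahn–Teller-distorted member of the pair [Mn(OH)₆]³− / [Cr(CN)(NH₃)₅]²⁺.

[Mn(OH)₆]³−: Summing ligand charges against the −3 overall charge gives an oxidation state of +3 for manganese. Manganese is a group-7 element; Mn(III) is therefore d⁴. Hydroxide is a weak-field ligand for a first-row metal, so the complex is high-spin. The t₂g³e_g¹ (high-spin) configuration has an unevenly filled e_g set; the Jahn–Teller theorem predicts a tetragonal distortion (typically axial elongation) to lift the degeneracy.
[Cr(CN)(NH₃)₅]²⁺: Each cyanide is −1; ammonia is neutral; balancing the +2 overall charge requires Cr(III). Chromium is a group-6 element; Cr(III) is therefore d³. The d³ configuration leaves the e_g set evenly filled (or empty) — no strong Jahn–Teller driving force.

[Mn(OH)₆]³−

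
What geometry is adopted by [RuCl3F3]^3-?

octahedral

Ligand charges: each chloride is −1; each fluoride is −1. With an overall charge of −3 the ruthenium centre must be in the +3 oxidation state.
Group 8 minus oxidation state 3 gives a d⁵ configuration.
Coordination number: 6.
Six donors around a single metal centre give an octahedral coordination sphere.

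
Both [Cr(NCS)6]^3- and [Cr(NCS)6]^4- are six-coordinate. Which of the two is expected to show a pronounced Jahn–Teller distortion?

[Cr(NCS)6]^3-: Each isothiocyanate is −1; balancing the −3 overall charge requires Cr(III). Cr sits in group 6, so the d-electron count is 6 − 3 = 3. The d³ configuration leaves the e_g set evenly filled (or empty) — no strong Jahn–Teller driving force.
[Cr(NCS)6]^4-: Each isothiocyanate is −1; balancing the −4 overall charge requires Cr(II). Chromium is a group-6 element; Cr(II) is therefore d⁴. Isothiocyanate is a weak-field ligand for a first-row metal, so the complex is high-spin. The t₂g³e_g¹ (high-spin) configuration has an unevenly filled e_g set; the Jahn–Teller theorem predicts a tetragonal distortion (typically axial elongation) to lift the degeneracy.

[Cr(NCS)6]^4-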